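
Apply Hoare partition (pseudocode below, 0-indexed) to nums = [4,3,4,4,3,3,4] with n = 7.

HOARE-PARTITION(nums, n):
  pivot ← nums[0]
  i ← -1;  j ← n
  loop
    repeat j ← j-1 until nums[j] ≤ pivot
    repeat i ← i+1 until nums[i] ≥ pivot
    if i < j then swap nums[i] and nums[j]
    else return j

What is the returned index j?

3

pivot = nums[0] = 4; i = -1, j = 7
j→6 (nums[6]=4≤4), i→0 (nums[0]=4≥4); i<j, swap → [4,3,4,4,3,3,4]
j→5 (nums[5]=3≤4), i→2 (nums[2]=4≥4); i<j, swap → [4,3,3,4,3,4,4]
j→4 (nums[4]=3≤4), i→3 (nums[3]=4≥4); i<j, swap → [4,3,3,3,4,4,4]
j→3, i→4; i≥j, return j=3. nums = [4,3,3,3,4,4,4]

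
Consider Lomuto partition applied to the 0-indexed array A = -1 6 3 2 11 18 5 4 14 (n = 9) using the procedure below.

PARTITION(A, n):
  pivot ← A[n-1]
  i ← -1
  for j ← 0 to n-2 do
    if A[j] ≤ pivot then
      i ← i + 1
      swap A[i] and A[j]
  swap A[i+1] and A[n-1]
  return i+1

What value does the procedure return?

pivot = A[8] = 14; i = -1
j=0: A[0]=-1 ≤ 14 → i=0, swap A[0],A[0] (no change) → -1 6 3 2 11 18 5 4 14
j=1: A[1]=6 ≤ 14 → i=1, swap A[1],A[1] (no change) → -1 6 3 2 11 18 5 4 14
j=2: A[2]=3 ≤ 14 → i=2, swap A[2],A[2] (no change) → -1 6 3 2 11 18 5 4 14
j=3: A[3]=2 ≤ 14 → i=3, swap A[3],A[3] (no change) → -1 6 3 2 11 18 5 4 14
j=4: A[4]=11 ≤ 14 → i=4, swap A[4],A[4] (no change) → -1 6 3 2 11 18 5 4 14
j=5: A[5]=18 > 14 → no swap
j=6: A[6]=5 ≤ 14 → i=5, swap A[5],A[6] → -1 6 3 2 11 5 18 4 14
j=7: A[7]=4 ≤ 14 → i=6, swap A[6],A[7] → -1 6 3 2 11 5 4 18 14
final swap A[7],A[8] → -1 6 3 2 11 5 4 14 18; return 7

7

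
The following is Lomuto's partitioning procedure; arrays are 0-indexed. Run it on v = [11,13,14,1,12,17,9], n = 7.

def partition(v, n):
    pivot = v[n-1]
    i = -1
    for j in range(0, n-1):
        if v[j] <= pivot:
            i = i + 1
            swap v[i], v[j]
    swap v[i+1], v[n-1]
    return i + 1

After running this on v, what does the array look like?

pivot=9, i=-1
j=0: 11>9, skip
j=1: 13>9, skip
j=2: 14>9, skip
j=3: 1≤9, i=0, swap(0,3) ⇒ [1,13,14,11,12,17,9]
j=4: 12>9, skip
j=5: 17>9, skip
swap(1,6) ⇒ [1,9,14,11,12,17,13]; return 1

[1,9,14,11,12,17,13]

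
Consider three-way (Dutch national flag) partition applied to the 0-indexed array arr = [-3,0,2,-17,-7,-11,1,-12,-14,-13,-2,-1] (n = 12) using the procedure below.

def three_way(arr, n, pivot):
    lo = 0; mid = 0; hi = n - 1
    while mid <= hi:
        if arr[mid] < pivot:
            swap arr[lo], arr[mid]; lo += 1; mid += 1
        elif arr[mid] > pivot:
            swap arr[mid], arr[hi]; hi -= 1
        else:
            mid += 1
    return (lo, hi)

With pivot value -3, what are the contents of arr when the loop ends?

[-13,-14,-17,-7,-11,-12,-3,1,2,-2,-1,0]

pivot = -3; lo=0, mid=0, hi=11
arr[mid]=-3=-3: mid=1
arr[mid]=0>-3: swap arr[1],arr[11]; hi=10 → [-3,-1,2,-17,-7,-11,1,-12,-14,-13,-2,0]
arr[mid]=-1>-3: swap arr[1],arr[10]; hi=9 → [-3,-2,2,-17,-7,-11,1,-12,-14,-13,-1,0]
arr[mid]=-2>-3: swap arr[1],arr[9]; hi=8 → [-3,-13,2,-17,-7,-11,1,-12,-14,-2,-1,0]
arr[mid]=-13<-3: swap arr[0],arr[1]; lo=1,mid=2 → [-13,-3,2,-17,-7,-11,1,-12,-14,-2,-1,0]
arr[mid]=2>-3: swap arr[2],arr[8]; hi=7 → [-13,-3,-14,-17,-7,-11,1,-12,2,-2,-1,0]
arr[mid]=-14<-3: swap arr[1],arr[2]; lo=2,mid=3 → [-13,-14,-3,-17,-7,-11,1,-12,2,-2,-1,0]
arr[mid]=-17<-3: swap arr[2],arr[3]; lo=3,mid=4 → [-13,-14,-17,-3,-7,-11,1,-12,2,-2,-1,0]
arr[mid]=-7<-3: swap arr[3],arr[4]; lo=4,mid=5 → [-13,-14,-17,-7,-3,-11,1,-12,2,-2,-1,0]
arr[mid]=-11<-3: swap arr[4],arr[5]; lo=5,mid=6 → [-13,-14,-17,-7,-11,-3,1,-12,2,-2,-1,0]
arr[mid]=1>-3: swap arr[6],arr[7]; hi=6 → [-13,-14,-17,-7,-11,-3,-12,1,2,-2,-1,0]
arr[mid]=-12<-3: swap arr[5],arr[6]; lo=6,mid=7 → [-13,-14,-17,-7,-11,-12,-3,1,2,-2,-1,0]
end: lo=6, hi=6; arr = [-13,-14,-17,-7,-11,-12,-3,1,2,-2,-1,0]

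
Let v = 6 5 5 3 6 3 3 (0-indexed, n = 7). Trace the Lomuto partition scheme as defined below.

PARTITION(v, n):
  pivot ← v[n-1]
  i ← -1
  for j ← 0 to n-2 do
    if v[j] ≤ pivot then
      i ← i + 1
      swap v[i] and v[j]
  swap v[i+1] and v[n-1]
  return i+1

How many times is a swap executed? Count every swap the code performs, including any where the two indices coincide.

pivot = v[6] = 3; i = -1
j=0: v[0]=6 > 3 → no swap
j=1: v[1]=5 > 3 → no swap
j=2: v[2]=5 > 3 → no swap
j=3: v[3]=3 ≤ 3 → i=0, swap v[0],v[3] → 3 5 5 6 6 3 3
j=4: v[4]=6 > 3 → no swap
j=5: v[5]=3 ≤ 3 → i=1, swap v[1],v[5] → 3 3 5 6 6 5 3
final swap v[2],v[6] → 3 3 3 6 6 5 5; return 2

3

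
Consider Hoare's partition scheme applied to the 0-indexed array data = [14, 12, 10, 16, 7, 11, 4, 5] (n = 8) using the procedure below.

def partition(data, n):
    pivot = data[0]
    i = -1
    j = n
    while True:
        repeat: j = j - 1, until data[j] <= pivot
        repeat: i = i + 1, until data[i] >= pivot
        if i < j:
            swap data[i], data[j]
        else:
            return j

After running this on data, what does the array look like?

pivot = data[0] = 14; i = -1, j = 8
j→7 (data[7]=5≤14), i→0 (data[0]=14≥14); i<j, swap → [5, 12, 10, 16, 7, 11, 4, 14]
j→6 (data[6]=4≤14), i→3 (data[3]=16≥14); i<j, swap → [5, 12, 10, 4, 7, 11, 16, 14]
j→5, i→6; i≥j, return j=5. data = [5, 12, 10, 4, 7, 11, 16, 14]

[5, 12, 10, 4, 7, 11, 16, 14]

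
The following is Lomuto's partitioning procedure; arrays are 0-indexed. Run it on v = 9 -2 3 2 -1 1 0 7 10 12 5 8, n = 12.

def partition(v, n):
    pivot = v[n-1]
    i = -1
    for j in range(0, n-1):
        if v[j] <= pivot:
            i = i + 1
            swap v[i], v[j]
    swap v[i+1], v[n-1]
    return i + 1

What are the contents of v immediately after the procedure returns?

pivot=8, i=-1
j=0: 9>8, skip
j=1: -2≤8, i=0, swap(0,1) ⇒ -2 9 3 2 -1 1 0 7 10 12 5 8
j=2: 3≤8, i=1, swap(1,2) ⇒ -2 3 9 2 -1 1 0 7 10 12 5 8
j=3: 2≤8, i=2, swap(2,3) ⇒ -2 3 2 9 -1 1 0 7 10 12 5 8
j=4: -1≤8, i=3, swap(3,4) ⇒ -2 3 2 -1 9 1 0 7 10 12 5 8
j=5: 1≤8, i=4, swap(4,5) ⇒ -2 3 2 -1 1 9 0 7 10 12 5 8
j=6: 0≤8, i=5, swap(5,6) ⇒ -2 3 2 -1 1 0 9 7 10 12 5 8
j=7: 7≤8, i=6, swap(6,7) ⇒ -2 3 2 -1 1 0 7 9 10 12 5 8
j=8: 10>8, skip
j=9: 12>8, skip
j=10: 5≤8, i=7, swap(7,10) ⇒ -2 3 2 -1 1 0 7 5 10 12 9 8
swap(8,11) ⇒ -2 3 2 -1 1 0 7 5 8 12 9 10; return 8

-2 3 2 -1 1 0 7 5 8 12 9 10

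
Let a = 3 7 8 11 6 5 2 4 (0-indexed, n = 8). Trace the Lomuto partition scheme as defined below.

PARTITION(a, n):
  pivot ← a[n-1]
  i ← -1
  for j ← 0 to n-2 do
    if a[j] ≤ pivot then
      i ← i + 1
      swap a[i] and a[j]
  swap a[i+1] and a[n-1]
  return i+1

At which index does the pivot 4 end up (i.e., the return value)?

pivot = a[7] = 4; i = -1
j=0: a[0]=3 ≤ 4 → i=0, swap a[0],a[0] (no change) → 3 7 8 11 6 5 2 4
j=1: a[1]=7 > 4 → no swap
j=2: a[2]=8 > 4 → no swap
j=3: a[3]=11 > 4 → no swap
j=4: a[4]=6 > 4 → no swap
j=5: a[5]=5 > 4 → no swap
j=6: a[6]=2 ≤ 4 → i=1, swap a[1],a[6] → 3 2 8 11 6 5 7 4
final swap a[2],a[7] → 3 2 4 11 6 5 7 8; return 2

2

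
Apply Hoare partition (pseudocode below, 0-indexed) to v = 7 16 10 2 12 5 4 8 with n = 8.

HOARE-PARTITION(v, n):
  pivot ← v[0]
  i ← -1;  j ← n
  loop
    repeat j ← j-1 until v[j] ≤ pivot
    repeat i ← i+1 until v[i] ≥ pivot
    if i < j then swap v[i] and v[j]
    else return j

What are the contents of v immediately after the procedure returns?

4 5 2 10 12 16 7 8

pivot=7
j stops at 6 (4), i stops at 0 (7); swap ⇒ 4 16 10 2 12 5 7 8
j stops at 5 (5), i stops at 1 (16); swap ⇒ 4 5 10 2 12 16 7 8
j stops at 3 (2), i stops at 2 (10); swap ⇒ 4 5 2 10 12 16 7 8
j stops at 2, i stops at 3; i≥j ⇒ return 2. v=4 5 2 10 12 16 7 8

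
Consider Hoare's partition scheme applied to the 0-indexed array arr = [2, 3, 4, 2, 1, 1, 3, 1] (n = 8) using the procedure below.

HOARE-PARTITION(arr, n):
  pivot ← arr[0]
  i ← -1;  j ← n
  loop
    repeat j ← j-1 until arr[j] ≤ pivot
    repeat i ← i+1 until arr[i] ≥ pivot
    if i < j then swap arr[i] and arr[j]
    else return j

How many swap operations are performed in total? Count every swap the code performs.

3

pivot=2
j stops at 7 (1), i stops at 0 (2); swap ⇒ [1, 3, 4, 2, 1, 1, 3, 2]
j stops at 5 (1), i stops at 1 (3); swap ⇒ [1, 1, 4, 2, 1, 3, 3, 2]
j stops at 4 (1), i stops at 2 (4); swap ⇒ [1, 1, 1, 2, 4, 3, 3, 2]
j stops at 3, i stops at 3; i≥j ⇒ return 3. arr=[1, 1, 1, 2, 4, 3, 3, 2]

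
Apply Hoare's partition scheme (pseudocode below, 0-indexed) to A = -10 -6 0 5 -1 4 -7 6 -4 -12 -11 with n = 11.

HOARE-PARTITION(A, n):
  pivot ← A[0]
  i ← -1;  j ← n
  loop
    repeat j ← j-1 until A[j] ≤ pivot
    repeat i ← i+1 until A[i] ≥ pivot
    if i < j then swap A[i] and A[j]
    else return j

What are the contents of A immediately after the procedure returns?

-11 -12 0 5 -1 4 -7 6 -4 -6 -10

pivot = A[0] = -10; i = -1, j = 11
j→10 (A[10]=-11≤-10), i→0 (A[0]=-10≥-10); i<j, swap → -11 -6 0 5 -1 4 -7 6 -4 -12 -10
j→9 (A[9]=-12≤-10), i→1 (A[1]=-6≥-10); i<j, swap → -11 -12 0 5 -1 4 -7 6 -4 -6 -10
j→1, i→2; i≥j, return j=1. A = -11 -12 0 5 -1 4 -7 6 -4 -6 -10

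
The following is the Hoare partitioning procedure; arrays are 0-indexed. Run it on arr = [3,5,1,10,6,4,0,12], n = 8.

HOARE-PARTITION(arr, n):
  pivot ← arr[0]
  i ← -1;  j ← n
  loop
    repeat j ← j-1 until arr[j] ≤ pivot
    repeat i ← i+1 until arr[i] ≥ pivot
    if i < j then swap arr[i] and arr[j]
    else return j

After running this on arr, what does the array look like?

[0,1,5,10,6,4,3,12]

pivot=3
j stops at 6 (0), i stops at 0 (3); swap ⇒ [0,5,1,10,6,4,3,12]
j stops at 2 (1), i stops at 1 (5); swap ⇒ [0,1,5,10,6,4,3,12]
j stops at 1, i stops at 2; i≥j ⇒ return 1. arr=[0,1,5,10,6,4,3,12]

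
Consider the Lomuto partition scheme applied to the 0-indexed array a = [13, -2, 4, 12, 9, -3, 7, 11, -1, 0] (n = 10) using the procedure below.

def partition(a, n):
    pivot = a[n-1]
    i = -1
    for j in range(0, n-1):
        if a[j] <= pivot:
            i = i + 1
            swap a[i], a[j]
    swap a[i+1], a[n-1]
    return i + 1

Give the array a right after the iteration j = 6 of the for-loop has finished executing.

[-2, -3, 4, 12, 9, 13, 7, 11, -1, 0]

pivot=0, i=-1
j=0: 13>0, skip
j=1: -2≤0, i=0, swap(0,1) ⇒ [-2, 13, 4, 12, 9, -3, 7, 11, -1, 0]
j=2: 4>0, skip
j=3: 12>0, skip
j=4: 9>0, skip
j=5: -3≤0, i=1, swap(1,5) ⇒ [-2, -3, 4, 12, 9, 13, 7, 11, -1, 0]
j=6: 7>0, skip
(after j=6) a = [-2, -3, 4, 12, 9, 13, 7, 11, -1, 0]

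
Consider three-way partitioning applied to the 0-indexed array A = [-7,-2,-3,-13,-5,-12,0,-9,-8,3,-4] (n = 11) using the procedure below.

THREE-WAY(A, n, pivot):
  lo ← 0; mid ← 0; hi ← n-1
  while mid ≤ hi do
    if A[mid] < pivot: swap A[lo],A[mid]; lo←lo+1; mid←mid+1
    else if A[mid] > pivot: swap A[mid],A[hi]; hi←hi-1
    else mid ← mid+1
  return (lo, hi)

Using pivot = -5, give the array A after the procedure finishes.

pivot = -5; lo=0, mid=0, hi=10
A[mid]=-7<-5: swap A[0],A[0]; lo=1,mid=1 → [-7,-2,-3,-13,-5,-12,0,-9,-8,3,-4]
A[mid]=-2>-5: swap A[1],A[10]; hi=9 → [-7,-4,-3,-13,-5,-12,0,-9,-8,3,-2]
A[mid]=-4>-5: swap A[1],A[9]; hi=8 → [-7,3,-3,-13,-5,-12,0,-9,-8,-4,-2]
A[mid]=3>-5: swap A[1],A[8]; hi=7 → [-7,-8,-3,-13,-5,-12,0,-9,3,-4,-2]
A[mid]=-8<-5: swap A[1],A[1]; lo=2,mid=2 → [-7,-8,-3,-13,-5,-12,0,-9,3,-4,-2]
A[mid]=-3>-5: swap A[2],A[7]; hi=6 → [-7,-8,-9,-13,-5,-12,0,-3,3,-4,-2]
A[mid]=-9<-5: swap A[2],A[2]; lo=3,mid=3 → [-7,-8,-9,-13,-5,-12,0,-3,3,-4,-2]
A[mid]=-13<-5: swap A[3],A[3]; lo=4,mid=4 → [-7,-8,-9,-13,-5,-12,0,-3,3,-4,-2]
A[mid]=-5=-5: mid=5
A[mid]=-12<-5: swap A[4],A[5]; lo=5,mid=6 → [-7,-8,-9,-13,-12,-5,0,-3,3,-4,-2]
A[mid]=0>-5: swap A[6],A[6]; hi=5 → [-7,-8,-9,-13,-12,-5,0,-3,3,-4,-2]
end: lo=5, hi=5; A = [-7,-8,-9,-13,-12,-5,0,-3,3,-4,-2]

[-7,-8,-9,-13,-12,-5,0,-3,3,-4,-2]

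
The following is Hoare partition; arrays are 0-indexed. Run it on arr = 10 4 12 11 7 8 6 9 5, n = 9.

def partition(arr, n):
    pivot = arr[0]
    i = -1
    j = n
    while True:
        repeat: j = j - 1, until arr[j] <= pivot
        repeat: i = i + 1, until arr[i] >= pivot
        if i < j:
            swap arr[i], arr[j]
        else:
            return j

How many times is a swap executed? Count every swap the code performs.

pivot=10
j stops at 8 (5), i stops at 0 (10); swap ⇒ 5 4 12 11 7 8 6 9 10
j stops at 7 (9), i stops at 2 (12); swap ⇒ 5 4 9 11 7 8 6 12 10
j stops at 6 (6), i stops at 3 (11); swap ⇒ 5 4 9 6 7 8 11 12 10
j stops at 5, i stops at 6; i≥j ⇒ return 5. arr=5 4 9 6 7 8 11 12 10

3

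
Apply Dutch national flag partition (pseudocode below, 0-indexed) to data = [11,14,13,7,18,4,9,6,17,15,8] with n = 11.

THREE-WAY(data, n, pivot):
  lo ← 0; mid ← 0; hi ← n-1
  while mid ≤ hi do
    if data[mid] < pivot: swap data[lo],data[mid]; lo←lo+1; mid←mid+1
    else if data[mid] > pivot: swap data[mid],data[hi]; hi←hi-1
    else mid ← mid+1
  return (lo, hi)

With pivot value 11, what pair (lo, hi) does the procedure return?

(5, 5)

pivot = 11; lo=0, mid=0, hi=10
data[mid]=11=11: mid=1
data[mid]=14>11: swap data[1],data[10]; hi=9 → [11,8,13,7,18,4,9,6,17,15,14]
data[mid]=8<11: swap data[0],data[1]; lo=1,mid=2 → [8,11,13,7,18,4,9,6,17,15,14]
data[mid]=13>11: swap data[2],data[9]; hi=8 → [8,11,15,7,18,4,9,6,17,13,14]
data[mid]=15>11: swap data[2],data[8]; hi=7 → [8,11,17,7,18,4,9,6,15,13,14]
data[mid]=17>11: swap data[2],data[7]; hi=6 → [8,11,6,7,18,4,9,17,15,13,14]
data[mid]=6<11: swap data[1],data[2]; lo=2,mid=3 → [8,6,11,7,18,4,9,17,15,13,14]
data[mid]=7<11: swap data[2],data[3]; lo=3,mid=4 → [8,6,7,11,18,4,9,17,15,13,14]
data[mid]=18>11: swap data[4],data[6]; hi=5 → [8,6,7,11,9,4,18,17,15,13,14]
data[mid]=9<11: swap data[3],data[4]; lo=4,mid=5 → [8,6,7,9,11,4,18,17,15,13,14]
data[mid]=4<11: swap data[4],data[5]; lo=5,mid=6 → [8,6,7,9,4,11,18,17,15,13,14]
end: lo=5, hi=5; data = [8,6,7,9,4,11,18,17,15,13,14]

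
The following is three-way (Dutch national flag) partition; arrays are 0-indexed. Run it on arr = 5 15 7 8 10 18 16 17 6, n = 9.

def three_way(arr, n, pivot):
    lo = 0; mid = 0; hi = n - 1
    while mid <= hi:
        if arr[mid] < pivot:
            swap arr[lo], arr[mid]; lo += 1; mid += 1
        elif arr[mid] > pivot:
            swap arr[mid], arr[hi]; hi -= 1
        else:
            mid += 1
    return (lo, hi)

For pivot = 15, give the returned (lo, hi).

lo=0 mid=0 hi=8
5<15: swap(0,0), lo=1 mid=1 ⇒ 5 15 7 8 10 18 16 17 6
15=15: mid=2
7<15: swap(1,2), lo=2 mid=3 ⇒ 5 7 15 8 10 18 16 17 6
8<15: swap(2,3), lo=3 mid=4 ⇒ 5 7 8 15 10 18 16 17 6
10<15: swap(3,4), lo=4 mid=5 ⇒ 5 7 8 10 15 18 16 17 6
18>15: swap(5,8), hi=7 ⇒ 5 7 8 10 15 6 16 17 18
6<15: swap(4,5), lo=5 mid=6 ⇒ 5 7 8 10 6 15 16 17 18
16>15: swap(6,7), hi=6 ⇒ 5 7 8 10 6 15 17 16 18
17>15: swap(6,6), hi=5 ⇒ 5 7 8 10 6 15 17 16 18
done. lo=5 hi=5; arr=5 7 8 10 6 15 17 16 18

(5, 5)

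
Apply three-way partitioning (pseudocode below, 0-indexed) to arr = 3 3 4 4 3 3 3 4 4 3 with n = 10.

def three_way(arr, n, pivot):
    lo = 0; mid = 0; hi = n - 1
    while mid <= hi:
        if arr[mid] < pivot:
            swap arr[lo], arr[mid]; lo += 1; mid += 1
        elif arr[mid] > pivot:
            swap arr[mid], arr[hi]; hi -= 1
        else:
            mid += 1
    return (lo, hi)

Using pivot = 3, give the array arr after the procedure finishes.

pivot = 3; lo=0, mid=0, hi=9
arr[mid]=3=3: mid=1
arr[mid]=3=3: mid=2
arr[mid]=4>3: swap arr[2],arr[9]; hi=8 → 3 3 3 4 3 3 3 4 4 4
arr[mid]=3=3: mid=3
arr[mid]=4>3: swap arr[3],arr[8]; hi=7 → 3 3 3 4 3 3 3 4 4 4
arr[mid]=4>3: swap arr[3],arr[7]; hi=6 → 3 3 3 4 3 3 3 4 4 4
arr[mid]=4>3: swap arr[3],arr[6]; hi=5 → 3 3 3 3 3 3 4 4 4 4
arr[mid]=3=3: mid=4
arr[mid]=3=3: mid=5
arr[mid]=3=3: mid=6
end: lo=0, hi=5; arr = 3 3 3 3 3 3 4 4 4 4

3 3 3 3 3 3 4 4 4 4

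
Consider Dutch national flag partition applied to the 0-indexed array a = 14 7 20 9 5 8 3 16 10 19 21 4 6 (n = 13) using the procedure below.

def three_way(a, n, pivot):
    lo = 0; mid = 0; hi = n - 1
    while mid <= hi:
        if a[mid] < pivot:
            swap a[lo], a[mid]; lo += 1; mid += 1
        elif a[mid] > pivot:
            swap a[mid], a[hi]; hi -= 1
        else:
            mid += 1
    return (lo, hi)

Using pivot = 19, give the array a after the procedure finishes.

14 7 6 9 5 8 3 16 10 4 19 21 20

pivot = 19; lo=0, mid=0, hi=12
a[mid]=14<19: swap a[0],a[0]; lo=1,mid=1 → 14 7 20 9 5 8 3 16 10 19 21 4 6
a[mid]=7<19: swap a[1],a[1]; lo=2,mid=2 → 14 7 20 9 5 8 3 16 10 19 21 4 6
a[mid]=20>19: swap a[2],a[12]; hi=11 → 14 7 6 9 5 8 3 16 10 19 21 4 20
a[mid]=6<19: swap a[2],a[2]; lo=3,mid=3 → 14 7 6 9 5 8 3 16 10 19 21 4 20
a[mid]=9<19: swap a[3],a[3]; lo=4,mid=4 → 14 7 6 9 5 8 3 16 10 19 21 4 20
a[mid]=5<19: swap a[4],a[4]; lo=5,mid=5 → 14 7 6 9 5 8 3 16 10 19 21 4 20
a[mid]=8<19: swap a[5],a[5]; lo=6,mid=6 → 14 7 6 9 5 8 3 16 10 19 21 4 20
a[mid]=3<19: swap a[6],a[6]; lo=7,mid=7 → 14 7 6 9 5 8 3 16 10 19 21 4 20
a[mid]=16<19: swap a[7],a[7]; lo=8,mid=8 → 14 7 6 9 5 8 3 16 10 19 21 4 20
a[mid]=10<19: swap a[8],a[8]; lo=9,mid=9 → 14 7 6 9 5 8 3 16 10 19 21 4 20
a[mid]=19=19: mid=10
a[mid]=21>19: swap a[10],a[11]; hi=10 → 14 7 6 9 5 8 3 16 10 19 4 21 20
a[mid]=4<19: swap a[9],a[10]; lo=10,mid=11 → 14 7 6 9 5 8 3 16 10 4 19 21 20
end: lo=10, hi=10; a = 14 7 6 9 5 8 3 16 10 4 19 21 20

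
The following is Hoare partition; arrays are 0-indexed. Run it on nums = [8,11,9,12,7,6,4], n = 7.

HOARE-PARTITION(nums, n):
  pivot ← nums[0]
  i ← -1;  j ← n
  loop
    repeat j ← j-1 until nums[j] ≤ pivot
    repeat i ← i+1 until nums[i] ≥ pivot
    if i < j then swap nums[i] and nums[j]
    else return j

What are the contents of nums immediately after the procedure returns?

[4,6,7,12,9,11,8]

pivot = nums[0] = 8; i = -1, j = 7
j→6 (nums[6]=4≤8), i→0 (nums[0]=8≥8); i<j, swap → [4,11,9,12,7,6,8]
j→5 (nums[5]=6≤8), i→1 (nums[1]=11≥8); i<j, swap → [4,6,9,12,7,11,8]
j→4 (nums[4]=7≤8), i→2 (nums[2]=9≥8); i<j, swap → [4,6,7,12,9,11,8]
j→2, i→3; i≥j, return j=2. nums = [4,6,7,12,9,11,8]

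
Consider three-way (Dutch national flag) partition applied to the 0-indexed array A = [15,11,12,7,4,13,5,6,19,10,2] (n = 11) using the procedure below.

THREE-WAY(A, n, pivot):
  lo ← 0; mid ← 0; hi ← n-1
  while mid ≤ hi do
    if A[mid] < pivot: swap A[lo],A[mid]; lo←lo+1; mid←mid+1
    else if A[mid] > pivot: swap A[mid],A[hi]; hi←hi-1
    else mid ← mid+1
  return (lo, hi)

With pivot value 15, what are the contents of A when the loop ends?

pivot = 15; lo=0, mid=0, hi=10
A[mid]=15=15: mid=1
A[mid]=11<15: swap A[0],A[1]; lo=1,mid=2 → [11,15,12,7,4,13,5,6,19,10,2]
A[mid]=12<15: swap A[1],A[2]; lo=2,mid=3 → [11,12,15,7,4,13,5,6,19,10,2]
A[mid]=7<15: swap A[2],A[3]; lo=3,mid=4 → [11,12,7,15,4,13,5,6,19,10,2]
A[mid]=4<15: swap A[3],A[4]; lo=4,mid=5 → [11,12,7,4,15,13,5,6,19,10,2]
A[mid]=13<15: swap A[4],A[5]; lo=5,mid=6 → [11,12,7,4,13,15,5,6,19,10,2]
A[mid]=5<15: swap A[5],A[6]; lo=6,mid=7 → [11,12,7,4,13,5,15,6,19,10,2]
A[mid]=6<15: swap A[6],A[7]; lo=7,mid=8 → [11,12,7,4,13,5,6,15,19,10,2]
A[mid]=19>15: swap A[8],A[10]; hi=9 → [11,12,7,4,13,5,6,15,2,10,19]
A[mid]=2<15: swap A[7],A[8]; lo=8,mid=9 → [11,12,7,4,13,5,6,2,15,10,19]
A[mid]=10<15: swap A[8],A[9]; lo=9,mid=10 → [11,12,7,4,13,5,6,2,10,15,19]
end: lo=9, hi=9; A = [11,12,7,4,13,5,6,2,10,15,19]

[11,12,7,4,13,5,6,2,10,15,19]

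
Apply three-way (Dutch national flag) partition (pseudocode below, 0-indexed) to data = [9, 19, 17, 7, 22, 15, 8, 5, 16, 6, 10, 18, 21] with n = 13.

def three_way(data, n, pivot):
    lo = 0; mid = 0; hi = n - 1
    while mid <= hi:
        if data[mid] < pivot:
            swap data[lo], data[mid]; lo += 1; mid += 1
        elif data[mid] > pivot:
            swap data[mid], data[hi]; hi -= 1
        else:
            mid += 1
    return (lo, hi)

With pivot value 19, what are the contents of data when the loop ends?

[9, 17, 7, 18, 15, 8, 5, 16, 6, 10, 19, 21, 22]

pivot = 19; lo=0, mid=0, hi=12
data[mid]=9<19: swap data[0],data[0]; lo=1,mid=1 → [9, 19, 17, 7, 22, 15, 8, 5, 16, 6, 10, 18, 21]
data[mid]=19=19: mid=2
data[mid]=17<19: swap data[1],data[2]; lo=2,mid=3 → [9, 17, 19, 7, 22, 15, 8, 5, 16, 6, 10, 18, 21]
data[mid]=7<19: swap data[2],data[3]; lo=3,mid=4 → [9, 17, 7, 19, 22, 15, 8, 5, 16, 6, 10, 18, 21]
data[mid]=22>19: swap data[4],data[12]; hi=11 → [9, 17, 7, 19, 21, 15, 8, 5, 16, 6, 10, 18, 22]
data[mid]=21>19: swap data[4],data[11]; hi=10 → [9, 17, 7, 19, 18, 15, 8, 5, 16, 6, 10, 21, 22]
data[mid]=18<19: swap data[3],data[4]; lo=4,mid=5 → [9, 17, 7, 18, 19, 15, 8, 5, 16, 6, 10, 21, 22]
data[mid]=15<19: swap data[4],data[5]; lo=5,mid=6 → [9, 17, 7, 18, 15, 19, 8, 5, 16, 6, 10, 21, 22]
data[mid]=8<19: swap data[5],data[6]; lo=6,mid=7 → [9, 17, 7, 18, 15, 8, 19, 5, 16, 6, 10, 21, 22]
data[mid]=5<19: swap data[6],data[7]; lo=7,mid=8 → [9, 17, 7, 18, 15, 8, 5, 19, 16, 6, 10, 21, 22]
data[mid]=16<19: swap data[7],data[8]; lo=8,mid=9 → [9, 17, 7, 18, 15, 8, 5, 16, 19, 6, 10, 21, 22]
data[mid]=6<19: swap data[8],data[9]; lo=9,mid=10 → [9, 17, 7, 18, 15, 8, 5, 16, 6, 19, 10, 21, 22]
data[mid]=10<19: swap data[9],data[10]; lo=10,mid=11 → [9, 17, 7, 18, 15, 8, 5, 16, 6, 10, 19, 21, 22]
end: lo=10, hi=10; data = [9, 17, 7, 18, 15, 8, 5, 16, 6, 10, 19, 21, 22]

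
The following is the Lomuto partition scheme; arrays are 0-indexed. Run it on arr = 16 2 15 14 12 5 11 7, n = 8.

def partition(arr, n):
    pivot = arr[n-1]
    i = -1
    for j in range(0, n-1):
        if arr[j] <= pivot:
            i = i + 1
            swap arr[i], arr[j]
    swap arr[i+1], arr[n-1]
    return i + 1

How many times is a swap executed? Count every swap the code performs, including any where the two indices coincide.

3

pivot=7, i=-1
j=0: 16>7, skip
j=1: 2≤7, i=0, swap(0,1) ⇒ 2 16 15 14 12 5 11 7
j=2: 15>7, skip
j=3: 14>7, skip
j=4: 12>7, skip
j=5: 5≤7, i=1, swap(1,5) ⇒ 2 5 15 14 12 16 11 7
j=6: 11>7, skip
swap(2,7) ⇒ 2 5 7 14 12 16 11 15; return 2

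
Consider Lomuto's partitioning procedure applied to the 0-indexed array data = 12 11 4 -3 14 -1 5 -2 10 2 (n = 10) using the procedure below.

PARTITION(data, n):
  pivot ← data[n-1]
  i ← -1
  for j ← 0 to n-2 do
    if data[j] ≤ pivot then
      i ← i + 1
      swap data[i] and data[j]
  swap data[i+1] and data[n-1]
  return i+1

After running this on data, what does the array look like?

pivot = data[9] = 2; i = -1
j=0: data[0]=12 > 2 → no swap
j=1: data[1]=11 > 2 → no swap
j=2: data[2]=4 > 2 → no swap
j=3: data[3]=-3 ≤ 2 → i=0, swap data[0],data[3] → -3 11 4 12 14 -1 5 -2 10 2
j=4: data[4]=14 > 2 → no swap
j=5: data[5]=-1 ≤ 2 → i=1, swap data[1],data[5] → -3 -1 4 12 14 11 5 -2 10 2
j=6: data[6]=5 > 2 → no swap
j=7: data[7]=-2 ≤ 2 → i=2, swap data[2],data[7] → -3 -1 -2 12 14 11 5 4 10 2
j=8: data[8]=10 > 2 → no swap
final swap data[3],data[9] → -3 -1 -2 2 14 11 5 4 10 12; return 3

-3 -1 -2 2 14 11 5 4 10 12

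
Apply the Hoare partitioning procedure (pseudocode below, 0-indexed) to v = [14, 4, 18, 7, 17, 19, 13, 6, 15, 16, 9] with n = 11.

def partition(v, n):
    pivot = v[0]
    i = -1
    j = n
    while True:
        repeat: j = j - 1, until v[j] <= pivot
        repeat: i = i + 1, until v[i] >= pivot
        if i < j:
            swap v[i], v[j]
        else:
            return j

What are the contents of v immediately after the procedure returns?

[9, 4, 6, 7, 13, 19, 17, 18, 15, 16, 14]

pivot = v[0] = 14; i = -1, j = 11
j→10 (v[10]=9≤14), i→0 (v[0]=14≥14); i<j, swap → [9, 4, 18, 7, 17, 19, 13, 6, 15, 16, 14]
j→7 (v[7]=6≤14), i→2 (v[2]=18≥14); i<j, swap → [9, 4, 6, 7, 17, 19, 13, 18, 15, 16, 14]
j→6 (v[6]=13≤14), i→4 (v[4]=17≥14); i<j, swap → [9, 4, 6, 7, 13, 19, 17, 18, 15, 16, 14]
j→4, i→5; i≥j, return j=4. v = [9, 4, 6, 7, 13, 19, 17, 18, 15, 16, 14]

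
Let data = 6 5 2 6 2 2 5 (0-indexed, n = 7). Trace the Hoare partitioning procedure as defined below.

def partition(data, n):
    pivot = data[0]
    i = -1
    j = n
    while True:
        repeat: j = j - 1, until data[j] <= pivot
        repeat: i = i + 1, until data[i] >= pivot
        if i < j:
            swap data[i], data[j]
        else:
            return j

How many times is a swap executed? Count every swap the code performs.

2

pivot = data[0] = 6; i = -1, j = 7
j→6 (data[6]=5≤6), i→0 (data[0]=6≥6); i<j, swap → 5 5 2 6 2 2 6
j→5 (data[5]=2≤6), i→3 (data[3]=6≥6); i<j, swap → 5 5 2 2 2 6 6
j→4, i→5; i≥j, return j=4. data = 5 5 2 2 2 6 6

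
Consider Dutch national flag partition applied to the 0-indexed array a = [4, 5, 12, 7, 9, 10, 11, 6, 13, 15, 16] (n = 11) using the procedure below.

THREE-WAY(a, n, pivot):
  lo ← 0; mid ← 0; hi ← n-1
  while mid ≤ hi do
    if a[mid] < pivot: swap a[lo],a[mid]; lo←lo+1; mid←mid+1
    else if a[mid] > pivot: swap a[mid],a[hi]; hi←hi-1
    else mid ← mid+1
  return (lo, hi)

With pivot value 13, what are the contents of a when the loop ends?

pivot = 13; lo=0, mid=0, hi=10
a[mid]=4<13: swap a[0],a[0]; lo=1,mid=1 → [4, 5, 12, 7, 9, 10, 11, 6, 13, 15, 16]
a[mid]=5<13: swap a[1],a[1]; lo=2,mid=2 → [4, 5, 12, 7, 9, 10, 11, 6, 13, 15, 16]
a[mid]=12<13: swap a[2],a[2]; lo=3,mid=3 → [4, 5, 12, 7, 9, 10, 11, 6, 13, 15, 16]
a[mid]=7<13: swap a[3],a[3]; lo=4,mid=4 → [4, 5, 12, 7, 9, 10, 11, 6, 13, 15, 16]
a[mid]=9<13: swap a[4],a[4]; lo=5,mid=5 → [4, 5, 12, 7, 9, 10, 11, 6, 13, 15, 16]
a[mid]=10<13: swap a[5],a[5]; lo=6,mid=6 → [4, 5, 12, 7, 9, 10, 11, 6, 13, 15, 16]
a[mid]=11<13: swap a[6],a[6]; lo=7,mid=7 → [4, 5, 12, 7, 9, 10, 11, 6, 13, 15, 16]
a[mid]=6<13: swap a[7],a[7]; lo=8,mid=8 → [4, 5, 12, 7, 9, 10, 11, 6, 13, 15, 16]
a[mid]=13=13: mid=9
a[mid]=15>13: swap a[9],a[10]; hi=9 → [4, 5, 12, 7, 9, 10, 11, 6, 13, 16, 15]
a[mid]=16>13: swap a[9],a[9]; hi=8 → [4, 5, 12, 7, 9, 10, 11, 6, 13, 16, 15]
end: lo=8, hi=8; a = [4, 5, 12, 7, 9, 10, 11, 6, 13, 16, 15]

[4, 5, 12, 7, 9, 10, 11, 6, 13, 16, 15]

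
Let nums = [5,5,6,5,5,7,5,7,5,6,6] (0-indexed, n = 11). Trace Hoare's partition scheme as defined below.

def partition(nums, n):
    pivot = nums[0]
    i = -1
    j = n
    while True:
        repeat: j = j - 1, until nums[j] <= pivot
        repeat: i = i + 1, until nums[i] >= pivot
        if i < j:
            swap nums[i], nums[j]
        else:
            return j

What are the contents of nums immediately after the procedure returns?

[5,5,5,5,6,7,5,7,5,6,6]

pivot=5
j stops at 8 (5), i stops at 0 (5); swap ⇒ [5,5,6,5,5,7,5,7,5,6,6]
j stops at 6 (5), i stops at 1 (5); swap ⇒ [5,5,6,5,5,7,5,7,5,6,6]
j stops at 4 (5), i stops at 2 (6); swap ⇒ [5,5,5,5,6,7,5,7,5,6,6]
j stops at 3, i stops at 3; i≥j ⇒ return 3. nums=[5,5,5,5,6,7,5,7,5,6,6]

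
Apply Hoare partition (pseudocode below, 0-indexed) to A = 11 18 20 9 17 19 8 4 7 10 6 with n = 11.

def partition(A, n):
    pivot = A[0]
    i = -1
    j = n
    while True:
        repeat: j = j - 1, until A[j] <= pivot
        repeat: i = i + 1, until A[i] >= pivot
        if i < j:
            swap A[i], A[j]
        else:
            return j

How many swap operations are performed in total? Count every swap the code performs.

pivot = A[0] = 11; i = -1, j = 11
j→10 (A[10]=6≤11), i→0 (A[0]=11≥11); i<j, swap → 6 18 20 9 17 19 8 4 7 10 11
j→9 (A[9]=10≤11), i→1 (A[1]=18≥11); i<j, swap → 6 10 20 9 17 19 8 4 7 18 11
j→8 (A[8]=7≤11), i→2 (A[2]=20≥11); i<j, swap → 6 10 7 9 17 19 8 4 20 18 11
j→7 (A[7]=4≤11), i→4 (A[4]=17≥11); i<j, swap → 6 10 7 9 4 19 8 17 20 18 11
j→6 (A[6]=8≤11), i→5 (A[5]=19≥11); i<j, swap → 6 10 7 9 4 8 19 17 20 18 11
j→5, i→6; i≥j, return j=5. A = 6 10 7 9 4 8 19 17 20 18 11

5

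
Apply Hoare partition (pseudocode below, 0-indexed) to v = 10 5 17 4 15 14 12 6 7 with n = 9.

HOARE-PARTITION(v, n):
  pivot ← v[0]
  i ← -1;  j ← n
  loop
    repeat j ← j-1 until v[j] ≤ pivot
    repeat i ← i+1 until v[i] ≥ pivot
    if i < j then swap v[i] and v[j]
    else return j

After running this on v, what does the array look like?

pivot=10
j stops at 8 (7), i stops at 0 (10); swap ⇒ 7 5 17 4 15 14 12 6 10
j stops at 7 (6), i stops at 2 (17); swap ⇒ 7 5 6 4 15 14 12 17 10
j stops at 3, i stops at 4; i≥j ⇒ return 3. v=7 5 6 4 15 14 12 17 10

7 5 6 4 15 14 12 17 10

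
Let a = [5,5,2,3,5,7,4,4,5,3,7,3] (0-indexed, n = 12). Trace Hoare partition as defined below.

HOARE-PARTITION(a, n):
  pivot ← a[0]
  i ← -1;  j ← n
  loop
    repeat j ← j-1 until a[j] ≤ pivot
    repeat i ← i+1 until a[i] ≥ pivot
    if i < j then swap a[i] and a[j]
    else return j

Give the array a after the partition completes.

pivot = a[0] = 5; i = -1, j = 12
j→11 (a[11]=3≤5), i→0 (a[0]=5≥5); i<j, swap → [3,5,2,3,5,7,4,4,5,3,7,5]
j→9 (a[9]=3≤5), i→1 (a[1]=5≥5); i<j, swap → [3,3,2,3,5,7,4,4,5,5,7,5]
j→8 (a[8]=5≤5), i→4 (a[4]=5≥5); i<j, swap → [3,3,2,3,5,7,4,4,5,5,7,5]
j→7 (a[7]=4≤5), i→5 (a[5]=7≥5); i<j, swap → [3,3,2,3,5,4,4,7,5,5,7,5]
j→6, i→7; i≥j, return j=6. a = [3,3,2,3,5,4,4,7,5,5,7,5]

[3,3,2,3,5,4,4,7,5,5,7,5]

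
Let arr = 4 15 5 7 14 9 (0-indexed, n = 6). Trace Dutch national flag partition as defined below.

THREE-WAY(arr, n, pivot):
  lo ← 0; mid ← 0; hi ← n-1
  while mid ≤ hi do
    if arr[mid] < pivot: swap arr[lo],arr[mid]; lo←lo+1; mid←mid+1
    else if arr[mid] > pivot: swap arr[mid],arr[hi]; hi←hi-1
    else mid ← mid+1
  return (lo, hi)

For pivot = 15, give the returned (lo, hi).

(5, 5)

pivot = 15; lo=0, mid=0, hi=5
arr[mid]=4<15: swap arr[0],arr[0]; lo=1,mid=1 → 4 15 5 7 14 9
arr[mid]=15=15: mid=2
arr[mid]=5<15: swap arr[1],arr[2]; lo=2,mid=3 → 4 5 15 7 14 9
arr[mid]=7<15: swap arr[2],arr[3]; lo=3,mid=4 → 4 5 7 15 14 9
arr[mid]=14<15: swap arr[3],arr[4]; lo=4,mid=5 → 4 5 7 14 15 9
arr[mid]=9<15: swap arr[4],arr[5]; lo=5,mid=6 → 4 5 7 14 9 15
end: lo=5, hi=5; arr = 4 5 7 14 9 15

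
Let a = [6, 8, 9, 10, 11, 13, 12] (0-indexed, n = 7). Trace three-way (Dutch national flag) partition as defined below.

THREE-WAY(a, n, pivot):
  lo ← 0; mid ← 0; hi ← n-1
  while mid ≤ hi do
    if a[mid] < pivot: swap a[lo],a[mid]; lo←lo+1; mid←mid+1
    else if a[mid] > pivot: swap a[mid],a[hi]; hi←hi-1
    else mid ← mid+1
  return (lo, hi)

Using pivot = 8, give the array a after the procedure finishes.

pivot = 8; lo=0, mid=0, hi=6
a[mid]=6<8: swap a[0],a[0]; lo=1,mid=1 → [6, 8, 9, 10, 11, 13, 12]
a[mid]=8=8: mid=2
a[mid]=9>8: swap a[2],a[6]; hi=5 → [6, 8, 12, 10, 11, 13, 9]
a[mid]=12>8: swap a[2],a[5]; hi=4 → [6, 8, 13, 10, 11, 12, 9]
a[mid]=13>8: swap a[2],a[4]; hi=3 → [6, 8, 11, 10, 13, 12, 9]
a[mid]=11>8: swap a[2],a[3]; hi=2 → [6, 8, 10, 11, 13, 12, 9]
a[mid]=10>8: swap a[2],a[2]; hi=1 → [6, 8, 10, 11, 13, 12, 9]
end: lo=1, hi=1; a = [6, 8, 10, 11, 13, 12, 9]

[6, 8, 10, 11, 13, 12, 9]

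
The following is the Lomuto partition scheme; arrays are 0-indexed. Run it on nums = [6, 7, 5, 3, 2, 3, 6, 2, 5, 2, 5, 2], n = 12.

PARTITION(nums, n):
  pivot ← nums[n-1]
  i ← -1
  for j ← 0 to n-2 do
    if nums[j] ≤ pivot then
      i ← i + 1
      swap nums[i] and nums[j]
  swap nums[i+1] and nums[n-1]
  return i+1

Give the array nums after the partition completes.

[2, 2, 2, 2, 6, 3, 6, 7, 5, 5, 5, 3]

pivot = nums[11] = 2; i = -1
j=0: nums[0]=6 > 2 → no swap
j=1: nums[1]=7 > 2 → no swap
j=2: nums[2]=5 > 2 → no swap
j=3: nums[3]=3 > 2 → no swap
j=4: nums[4]=2 ≤ 2 → i=0, swap nums[0],nums[4] → [2, 7, 5, 3, 6, 3, 6, 2, 5, 2, 5, 2]
j=5: nums[5]=3 > 2 → no swap
j=6: nums[6]=6 > 2 → no swap
j=7: nums[7]=2 ≤ 2 → i=1, swap nums[1],nums[7] → [2, 2, 5, 3, 6, 3, 6, 7, 5, 2, 5, 2]
j=8: nums[8]=5 > 2 → no swap
j=9: nums[9]=2 ≤ 2 → i=2, swap nums[2],nums[9] → [2, 2, 2, 3, 6, 3, 6, 7, 5, 5, 5, 2]
j=10: nums[10]=5 > 2 → no swap
final swap nums[3],nums[11] → [2, 2, 2, 2, 6, 3, 6, 7, 5, 5, 5, 3]; return 3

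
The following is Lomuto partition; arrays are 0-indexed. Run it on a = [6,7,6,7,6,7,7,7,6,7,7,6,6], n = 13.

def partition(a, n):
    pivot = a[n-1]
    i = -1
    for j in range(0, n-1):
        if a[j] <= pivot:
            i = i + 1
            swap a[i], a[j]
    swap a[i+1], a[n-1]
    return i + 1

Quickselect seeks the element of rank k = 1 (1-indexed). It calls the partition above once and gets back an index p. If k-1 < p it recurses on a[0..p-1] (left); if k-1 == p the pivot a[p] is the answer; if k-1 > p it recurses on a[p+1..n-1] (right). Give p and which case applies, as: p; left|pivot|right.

pivot=6, i=-1
j=0: 6≤6, i=0, swap(0,0) ⇒ [6,7,6,7,6,7,7,7,6,7,7,6,6]
j=1: 7>6, skip
j=2: 6≤6, i=1, swap(1,2) ⇒ [6,6,7,7,6,7,7,7,6,7,7,6,6]
j=3: 7>6, skip
j=4: 6≤6, i=2, swap(2,4) ⇒ [6,6,6,7,7,7,7,7,6,7,7,6,6]
j=5: 7>6, skip
j=6: 7>6, skip
j=7: 7>6, skip
j=8: 6≤6, i=3, swap(3,8) ⇒ [6,6,6,6,7,7,7,7,7,7,7,6,6]
j=9: 7>6, skip
j=10: 7>6, skip
j=11: 6≤6, i=4, swap(4,11) ⇒ [6,6,6,6,6,7,7,7,7,7,7,7,6]
swap(5,12) ⇒ [6,6,6,6,6,6,7,7,7,7,7,7,7]; return 5
p = 5; k-1 = 0 < 5 ⇒ left

5; left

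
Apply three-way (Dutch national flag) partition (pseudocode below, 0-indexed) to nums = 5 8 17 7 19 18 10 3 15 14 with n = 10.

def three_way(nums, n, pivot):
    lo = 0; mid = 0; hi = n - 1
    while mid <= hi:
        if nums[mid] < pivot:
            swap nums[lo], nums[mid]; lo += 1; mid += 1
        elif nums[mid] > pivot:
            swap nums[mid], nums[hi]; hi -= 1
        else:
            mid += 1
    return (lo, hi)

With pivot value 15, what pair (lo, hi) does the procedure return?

(6, 6)

lo=0 mid=0 hi=9
5<15: swap(0,0), lo=1 mid=1 ⇒ 5 8 17 7 19 18 10 3 15 14
8<15: swap(1,1), lo=2 mid=2 ⇒ 5 8 17 7 19 18 10 3 15 14
17>15: swap(2,9), hi=8 ⇒ 5 8 14 7 19 18 10 3 15 17
14<15: swap(2,2), lo=3 mid=3 ⇒ 5 8 14 7 19 18 10 3 15 17
7<15: swap(3,3), lo=4 mid=4 ⇒ 5 8 14 7 19 18 10 3 15 17
19>15: swap(4,8), hi=7 ⇒ 5 8 14 7 15 18 10 3 19 17
15=15: mid=5
18>15: swap(5,7), hi=6 ⇒ 5 8 14 7 15 3 10 18 19 17
3<15: swap(4,5), lo=5 mid=6 ⇒ 5 8 14 7 3 15 10 18 19 17
10<15: swap(5,6), lo=6 mid=7 ⇒ 5 8 14 7 3 10 15 18 19 17
done. lo=6 hi=6; nums=5 8 14 7 3 10 15 18 19 17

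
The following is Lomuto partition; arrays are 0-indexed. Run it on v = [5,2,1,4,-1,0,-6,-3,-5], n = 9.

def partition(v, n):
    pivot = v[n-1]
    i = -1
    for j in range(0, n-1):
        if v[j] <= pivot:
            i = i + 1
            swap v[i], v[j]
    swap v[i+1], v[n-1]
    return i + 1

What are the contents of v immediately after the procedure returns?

pivot = v[8] = -5; i = -1
j=0: v[0]=5 > -5 → no swap
j=1: v[1]=2 > -5 → no swap
j=2: v[2]=1 > -5 → no swap
j=3: v[3]=4 > -5 → no swap
j=4: v[4]=-1 > -5 → no swap
j=5: v[5]=0 > -5 → no swap
j=6: v[6]=-6 ≤ -5 → i=0, swap v[0],v[6] → [-6,2,1,4,-1,0,5,-3,-5]
j=7: v[7]=-3 > -5 → no swap
final swap v[1],v[8] → [-6,-5,1,4,-1,0,5,-3,2]; return 1

[-6,-5,1,4,-1,0,5,-3,2]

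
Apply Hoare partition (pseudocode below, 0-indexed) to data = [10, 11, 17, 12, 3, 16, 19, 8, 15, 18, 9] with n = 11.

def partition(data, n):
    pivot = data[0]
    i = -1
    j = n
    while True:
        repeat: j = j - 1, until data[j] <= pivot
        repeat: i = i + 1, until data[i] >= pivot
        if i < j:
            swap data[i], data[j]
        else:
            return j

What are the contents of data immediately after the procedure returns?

[9, 8, 3, 12, 17, 16, 19, 11, 15, 18, 10]

pivot = data[0] = 10; i = -1, j = 11
j→10 (data[10]=9≤10), i→0 (data[0]=10≥10); i<j, swap → [9, 11, 17, 12, 3, 16, 19, 8, 15, 18, 10]
j→7 (data[7]=8≤10), i→1 (data[1]=11≥10); i<j, swap → [9, 8, 17, 12, 3, 16, 19, 11, 15, 18, 10]
j→4 (data[4]=3≤10), i→2 (data[2]=17≥10); i<j, swap → [9, 8, 3, 12, 17, 16, 19, 11, 15, 18, 10]
j→2, i→3; i≥j, return j=2. data = [9, 8, 3, 12, 17, 16, 19, 11, 15, 18, 10]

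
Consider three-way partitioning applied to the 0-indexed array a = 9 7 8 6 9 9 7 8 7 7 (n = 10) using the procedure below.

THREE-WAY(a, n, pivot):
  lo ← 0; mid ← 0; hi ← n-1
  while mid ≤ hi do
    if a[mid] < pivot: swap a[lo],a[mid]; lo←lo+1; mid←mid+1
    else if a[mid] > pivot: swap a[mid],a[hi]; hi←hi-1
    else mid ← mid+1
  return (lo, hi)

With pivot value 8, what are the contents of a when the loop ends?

pivot = 8; lo=0, mid=0, hi=9
a[mid]=9>8: swap a[0],a[9]; hi=8 → 7 7 8 6 9 9 7 8 7 9
a[mid]=7<8: swap a[0],a[0]; lo=1,mid=1 → 7 7 8 6 9 9 7 8 7 9
a[mid]=7<8: swap a[1],a[1]; lo=2,mid=2 → 7 7 8 6 9 9 7 8 7 9
a[mid]=8=8: mid=3
a[mid]=6<8: swap a[2],a[3]; lo=3,mid=4 → 7 7 6 8 9 9 7 8 7 9
a[mid]=9>8: swap a[4],a[8]; hi=7 → 7 7 6 8 7 9 7 8 9 9
a[mid]=7<8: swap a[3],a[4]; lo=4,mid=5 → 7 7 6 7 8 9 7 8 9 9
a[mid]=9>8: swap a[5],a[7]; hi=6 → 7 7 6 7 8 8 7 9 9 9
a[mid]=8=8: mid=6
a[mid]=7<8: swap a[4],a[6]; lo=5,mid=7 → 7 7 6 7 7 8 8 9 9 9
end: lo=5, hi=6; a = 7 7 6 7 7 8 8 9 9 9

7 7 6 7 7 8 8 9 9 9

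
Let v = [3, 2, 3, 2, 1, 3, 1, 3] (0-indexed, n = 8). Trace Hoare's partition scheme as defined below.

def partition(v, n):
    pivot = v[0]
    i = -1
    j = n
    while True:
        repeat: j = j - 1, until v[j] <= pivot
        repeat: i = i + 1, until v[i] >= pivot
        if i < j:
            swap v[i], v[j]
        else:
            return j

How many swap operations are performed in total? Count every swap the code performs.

pivot=3
j stops at 7 (3), i stops at 0 (3); swap ⇒ [3, 2, 3, 2, 1, 3, 1, 3]
j stops at 6 (1), i stops at 2 (3); swap ⇒ [3, 2, 1, 2, 1, 3, 3, 3]
j stops at 5, i stops at 5; i≥j ⇒ return 5. v=[3, 2, 1, 2, 1, 3, 3, 3]

2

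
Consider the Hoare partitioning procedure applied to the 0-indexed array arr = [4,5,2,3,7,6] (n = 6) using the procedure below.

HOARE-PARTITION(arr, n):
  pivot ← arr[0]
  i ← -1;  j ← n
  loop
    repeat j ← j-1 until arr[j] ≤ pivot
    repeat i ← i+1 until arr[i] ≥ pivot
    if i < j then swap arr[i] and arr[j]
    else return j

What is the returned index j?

1

pivot = arr[0] = 4; i = -1, j = 6
j→3 (arr[3]=3≤4), i→0 (arr[0]=4≥4); i<j, swap → [3,5,2,4,7,6]
j→2 (arr[2]=2≤4), i→1 (arr[1]=5≥4); i<j, swap → [3,2,5,4,7,6]
j→1, i→2; i≥j, return j=1. arr = [3,2,5,4,7,6]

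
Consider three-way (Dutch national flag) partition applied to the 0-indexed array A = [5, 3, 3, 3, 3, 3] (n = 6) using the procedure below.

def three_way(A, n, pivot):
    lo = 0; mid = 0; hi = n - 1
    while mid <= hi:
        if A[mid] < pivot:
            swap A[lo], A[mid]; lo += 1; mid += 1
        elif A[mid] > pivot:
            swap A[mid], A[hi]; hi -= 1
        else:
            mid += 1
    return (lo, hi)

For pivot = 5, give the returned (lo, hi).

lo=0 mid=0 hi=5
5=5: mid=1
3<5: swap(0,1), lo=1 mid=2 ⇒ [3, 5, 3, 3, 3, 3]
3<5: swap(1,2), lo=2 mid=3 ⇒ [3, 3, 5, 3, 3, 3]
3<5: swap(2,3), lo=3 mid=4 ⇒ [3, 3, 3, 5, 3, 3]
3<5: swap(3,4), lo=4 mid=5 ⇒ [3, 3, 3, 3, 5, 3]
3<5: swap(4,5), lo=5 mid=6 ⇒ [3, 3, 3, 3, 3, 5]
done. lo=5 hi=5; A=[3, 3, 3, 3, 3, 5]

(5, 5)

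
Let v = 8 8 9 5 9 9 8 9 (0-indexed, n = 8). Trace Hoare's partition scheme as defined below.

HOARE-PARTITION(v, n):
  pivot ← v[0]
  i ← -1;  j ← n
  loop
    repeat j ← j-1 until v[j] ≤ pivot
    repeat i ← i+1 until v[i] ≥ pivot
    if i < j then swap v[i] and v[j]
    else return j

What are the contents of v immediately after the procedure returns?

pivot = v[0] = 8; i = -1, j = 8
j→6 (v[6]=8≤8), i→0 (v[0]=8≥8); i<j, swap → 8 8 9 5 9 9 8 9
j→3 (v[3]=5≤8), i→1 (v[1]=8≥8); i<j, swap → 8 5 9 8 9 9 8 9
j→1, i→2; i≥j, return j=1. v = 8 5 9 8 9 9 8 9

8 5 9 8 9 9 8 9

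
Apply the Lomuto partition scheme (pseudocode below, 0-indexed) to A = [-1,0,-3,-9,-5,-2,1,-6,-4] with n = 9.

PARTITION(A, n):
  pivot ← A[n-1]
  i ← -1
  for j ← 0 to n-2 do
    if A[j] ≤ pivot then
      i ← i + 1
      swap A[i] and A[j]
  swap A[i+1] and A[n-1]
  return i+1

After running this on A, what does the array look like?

[-9,-5,-6,-4,0,-2,1,-3,-1]

pivot = A[8] = -4; i = -1
j=0: A[0]=-1 > -4 → no swap
j=1: A[1]=0 > -4 → no swap
j=2: A[2]=-3 > -4 → no swap
j=3: A[3]=-9 ≤ -4 → i=0, swap A[0],A[3] → [-9,0,-3,-1,-5,-2,1,-6,-4]
j=4: A[4]=-5 ≤ -4 → i=1, swap A[1],A[4] → [-9,-5,-3,-1,0,-2,1,-6,-4]
j=5: A[5]=-2 > -4 → no swap
j=6: A[6]=1 > -4 → no swap
j=7: A[7]=-6 ≤ -4 → i=2, swap A[2],A[7] → [-9,-5,-6,-1,0,-2,1,-3,-4]
final swap A[3],A[8] → [-9,-5,-6,-4,0,-2,1,-3,-1]; return 3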